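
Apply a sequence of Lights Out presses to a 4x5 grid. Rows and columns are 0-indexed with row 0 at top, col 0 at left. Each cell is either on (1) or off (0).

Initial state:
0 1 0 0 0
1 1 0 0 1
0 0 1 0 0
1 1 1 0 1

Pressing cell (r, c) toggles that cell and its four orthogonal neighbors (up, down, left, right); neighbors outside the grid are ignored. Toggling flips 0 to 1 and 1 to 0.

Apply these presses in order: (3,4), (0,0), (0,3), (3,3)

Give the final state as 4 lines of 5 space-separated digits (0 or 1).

Answer: 1 0 1 1 1
0 1 0 1 1
0 0 1 1 1
1 1 0 0 1

Derivation:
After press 1 at (3,4):
0 1 0 0 0
1 1 0 0 1
0 0 1 0 1
1 1 1 1 0

After press 2 at (0,0):
1 0 0 0 0
0 1 0 0 1
0 0 1 0 1
1 1 1 1 0

After press 3 at (0,3):
1 0 1 1 1
0 1 0 1 1
0 0 1 0 1
1 1 1 1 0

After press 4 at (3,3):
1 0 1 1 1
0 1 0 1 1
0 0 1 1 1
1 1 0 0 1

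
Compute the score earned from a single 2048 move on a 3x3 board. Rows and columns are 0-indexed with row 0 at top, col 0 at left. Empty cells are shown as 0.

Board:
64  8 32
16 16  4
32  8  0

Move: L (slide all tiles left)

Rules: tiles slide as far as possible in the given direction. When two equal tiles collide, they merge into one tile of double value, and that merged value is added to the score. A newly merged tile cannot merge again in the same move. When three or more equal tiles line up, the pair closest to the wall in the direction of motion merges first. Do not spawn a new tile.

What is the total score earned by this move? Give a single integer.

Answer: 32

Derivation:
Slide left:
row 0: [64, 8, 32] -> [64, 8, 32]  score +0 (running 0)
row 1: [16, 16, 4] -> [32, 4, 0]  score +32 (running 32)
row 2: [32, 8, 0] -> [32, 8, 0]  score +0 (running 32)
Board after move:
64  8 32
32  4  0
32  8  0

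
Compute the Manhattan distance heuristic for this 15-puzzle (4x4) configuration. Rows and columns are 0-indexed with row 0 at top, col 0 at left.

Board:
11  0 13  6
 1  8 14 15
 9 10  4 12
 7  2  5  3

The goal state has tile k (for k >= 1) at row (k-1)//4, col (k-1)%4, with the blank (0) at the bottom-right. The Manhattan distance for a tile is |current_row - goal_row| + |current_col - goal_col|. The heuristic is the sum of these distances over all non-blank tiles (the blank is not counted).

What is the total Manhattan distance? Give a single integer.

Tile 11: (0,0)->(2,2) = 4
Tile 13: (0,2)->(3,0) = 5
Tile 6: (0,3)->(1,1) = 3
Tile 1: (1,0)->(0,0) = 1
Tile 8: (1,1)->(1,3) = 2
Tile 14: (1,2)->(3,1) = 3
Tile 15: (1,3)->(3,2) = 3
Tile 9: (2,0)->(2,0) = 0
Tile 10: (2,1)->(2,1) = 0
Tile 4: (2,2)->(0,3) = 3
Tile 12: (2,3)->(2,3) = 0
Tile 7: (3,0)->(1,2) = 4
Tile 2: (3,1)->(0,1) = 3
Tile 5: (3,2)->(1,0) = 4
Tile 3: (3,3)->(0,2) = 4
Sum: 4 + 5 + 3 + 1 + 2 + 3 + 3 + 0 + 0 + 3 + 0 + 4 + 3 + 4 + 4 = 39

Answer: 39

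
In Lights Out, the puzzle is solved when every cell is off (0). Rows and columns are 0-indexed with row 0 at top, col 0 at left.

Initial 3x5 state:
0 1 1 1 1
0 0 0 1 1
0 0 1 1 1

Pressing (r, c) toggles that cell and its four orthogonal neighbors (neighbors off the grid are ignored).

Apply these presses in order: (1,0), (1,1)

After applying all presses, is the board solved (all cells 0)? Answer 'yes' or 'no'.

Answer: no

Derivation:
After press 1 at (1,0):
1 1 1 1 1
1 1 0 1 1
1 0 1 1 1

After press 2 at (1,1):
1 0 1 1 1
0 0 1 1 1
1 1 1 1 1

Lights still on: 12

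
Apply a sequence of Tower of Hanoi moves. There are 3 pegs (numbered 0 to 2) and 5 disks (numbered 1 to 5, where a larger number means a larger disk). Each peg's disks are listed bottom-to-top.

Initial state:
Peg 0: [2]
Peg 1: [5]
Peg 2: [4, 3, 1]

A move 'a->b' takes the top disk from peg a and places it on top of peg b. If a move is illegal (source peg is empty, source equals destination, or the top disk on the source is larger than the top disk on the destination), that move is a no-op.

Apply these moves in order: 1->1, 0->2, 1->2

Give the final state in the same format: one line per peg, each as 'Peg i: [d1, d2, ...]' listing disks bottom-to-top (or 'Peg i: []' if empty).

After move 1 (1->1):
Peg 0: [2]
Peg 1: [5]
Peg 2: [4, 3, 1]

After move 2 (0->2):
Peg 0: [2]
Peg 1: [5]
Peg 2: [4, 3, 1]

After move 3 (1->2):
Peg 0: [2]
Peg 1: [5]
Peg 2: [4, 3, 1]

Answer: Peg 0: [2]
Peg 1: [5]
Peg 2: [4, 3, 1]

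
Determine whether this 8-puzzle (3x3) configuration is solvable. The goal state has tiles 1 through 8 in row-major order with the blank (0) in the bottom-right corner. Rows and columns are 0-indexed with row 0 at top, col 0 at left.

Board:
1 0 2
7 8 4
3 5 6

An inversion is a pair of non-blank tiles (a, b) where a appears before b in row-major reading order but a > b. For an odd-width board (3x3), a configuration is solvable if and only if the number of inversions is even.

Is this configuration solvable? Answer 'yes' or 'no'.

Answer: no

Derivation:
Inversions (pairs i<j in row-major order where tile[i] > tile[j] > 0): 9
9 is odd, so the puzzle is not solvable.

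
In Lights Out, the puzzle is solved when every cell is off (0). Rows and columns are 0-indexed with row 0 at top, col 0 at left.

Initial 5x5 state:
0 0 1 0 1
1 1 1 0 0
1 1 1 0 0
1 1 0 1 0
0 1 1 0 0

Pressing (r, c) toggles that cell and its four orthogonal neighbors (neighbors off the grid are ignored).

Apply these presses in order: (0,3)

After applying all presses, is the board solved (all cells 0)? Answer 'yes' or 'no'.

After press 1 at (0,3):
0 0 0 1 0
1 1 1 1 0
1 1 1 0 0
1 1 0 1 0
0 1 1 0 0

Lights still on: 13

Answer: no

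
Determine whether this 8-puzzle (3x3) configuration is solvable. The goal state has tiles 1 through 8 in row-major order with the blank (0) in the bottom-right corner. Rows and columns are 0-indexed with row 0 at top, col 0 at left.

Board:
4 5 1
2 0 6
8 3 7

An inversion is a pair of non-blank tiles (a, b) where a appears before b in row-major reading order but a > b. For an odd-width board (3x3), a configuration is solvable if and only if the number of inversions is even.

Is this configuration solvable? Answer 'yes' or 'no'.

Inversions (pairs i<j in row-major order where tile[i] > tile[j] > 0): 9
9 is odd, so the puzzle is not solvable.

Answer: no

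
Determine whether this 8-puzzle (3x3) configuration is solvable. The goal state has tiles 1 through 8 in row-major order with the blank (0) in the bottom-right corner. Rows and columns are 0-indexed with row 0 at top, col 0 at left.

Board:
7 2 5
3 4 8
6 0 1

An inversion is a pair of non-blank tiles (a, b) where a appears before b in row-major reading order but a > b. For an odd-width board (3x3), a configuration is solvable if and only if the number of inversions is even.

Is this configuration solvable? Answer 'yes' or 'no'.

Inversions (pairs i<j in row-major order where tile[i] > tile[j] > 0): 15
15 is odd, so the puzzle is not solvable.

Answer: no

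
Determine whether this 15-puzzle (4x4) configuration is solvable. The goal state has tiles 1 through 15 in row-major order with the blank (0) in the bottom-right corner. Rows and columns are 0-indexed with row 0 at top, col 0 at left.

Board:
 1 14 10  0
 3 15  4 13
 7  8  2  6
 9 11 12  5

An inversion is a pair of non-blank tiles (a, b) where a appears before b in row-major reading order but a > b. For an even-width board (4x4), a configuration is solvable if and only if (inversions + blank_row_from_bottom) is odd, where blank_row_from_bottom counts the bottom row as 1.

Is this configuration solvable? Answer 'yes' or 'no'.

Answer: no

Derivation:
Inversions: 50
Blank is in row 0 (0-indexed from top), which is row 4 counting from the bottom (bottom = 1).
50 + 4 = 54, which is even, so the puzzle is not solvable.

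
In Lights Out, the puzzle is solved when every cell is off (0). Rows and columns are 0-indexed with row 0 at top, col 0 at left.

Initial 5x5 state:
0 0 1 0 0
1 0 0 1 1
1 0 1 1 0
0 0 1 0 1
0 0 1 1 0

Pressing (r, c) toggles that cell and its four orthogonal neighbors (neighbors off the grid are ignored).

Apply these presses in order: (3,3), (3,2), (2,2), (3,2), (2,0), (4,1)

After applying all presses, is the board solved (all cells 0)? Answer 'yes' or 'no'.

Answer: no

Derivation:
After press 1 at (3,3):
0 0 1 0 0
1 0 0 1 1
1 0 1 0 0
0 0 0 1 0
0 0 1 0 0

After press 2 at (3,2):
0 0 1 0 0
1 0 0 1 1
1 0 0 0 0
0 1 1 0 0
0 0 0 0 0

After press 3 at (2,2):
0 0 1 0 0
1 0 1 1 1
1 1 1 1 0
0 1 0 0 0
0 0 0 0 0

After press 4 at (3,2):
0 0 1 0 0
1 0 1 1 1
1 1 0 1 0
0 0 1 1 0
0 0 1 0 0

After press 5 at (2,0):
0 0 1 0 0
0 0 1 1 1
0 0 0 1 0
1 0 1 1 0
0 0 1 0 0

After press 6 at (4,1):
0 0 1 0 0
0 0 1 1 1
0 0 0 1 0
1 1 1 1 0
1 1 0 0 0

Lights still on: 11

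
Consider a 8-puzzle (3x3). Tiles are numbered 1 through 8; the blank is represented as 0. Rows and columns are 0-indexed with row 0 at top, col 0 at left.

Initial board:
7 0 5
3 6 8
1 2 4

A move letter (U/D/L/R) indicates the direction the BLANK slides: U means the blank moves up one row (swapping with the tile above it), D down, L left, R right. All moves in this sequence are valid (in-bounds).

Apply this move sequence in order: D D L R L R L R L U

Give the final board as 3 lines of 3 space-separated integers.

Answer: 7 6 5
0 2 8
3 1 4

Derivation:
After move 1 (D):
7 6 5
3 0 8
1 2 4

After move 2 (D):
7 6 5
3 2 8
1 0 4

After move 3 (L):
7 6 5
3 2 8
0 1 4

After move 4 (R):
7 6 5
3 2 8
1 0 4

After move 5 (L):
7 6 5
3 2 8
0 1 4

After move 6 (R):
7 6 5
3 2 8
1 0 4

After move 7 (L):
7 6 5
3 2 8
0 1 4

After move 8 (R):
7 6 5
3 2 8
1 0 4

After move 9 (L):
7 6 5
3 2 8
0 1 4

After move 10 (U):
7 6 5
0 2 8
3 1 4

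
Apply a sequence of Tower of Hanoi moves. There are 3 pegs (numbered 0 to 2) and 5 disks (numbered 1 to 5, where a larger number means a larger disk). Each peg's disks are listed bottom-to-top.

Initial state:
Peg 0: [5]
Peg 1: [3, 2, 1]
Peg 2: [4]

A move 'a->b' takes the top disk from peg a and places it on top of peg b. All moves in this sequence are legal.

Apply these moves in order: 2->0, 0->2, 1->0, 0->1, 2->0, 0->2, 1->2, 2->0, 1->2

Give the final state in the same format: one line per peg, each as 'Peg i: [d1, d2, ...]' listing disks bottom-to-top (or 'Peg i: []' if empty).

Answer: Peg 0: [5, 1]
Peg 1: [3]
Peg 2: [4, 2]

Derivation:
After move 1 (2->0):
Peg 0: [5, 4]
Peg 1: [3, 2, 1]
Peg 2: []

After move 2 (0->2):
Peg 0: [5]
Peg 1: [3, 2, 1]
Peg 2: [4]

After move 3 (1->0):
Peg 0: [5, 1]
Peg 1: [3, 2]
Peg 2: [4]

After move 4 (0->1):
Peg 0: [5]
Peg 1: [3, 2, 1]
Peg 2: [4]

After move 5 (2->0):
Peg 0: [5, 4]
Peg 1: [3, 2, 1]
Peg 2: []

After move 6 (0->2):
Peg 0: [5]
Peg 1: [3, 2, 1]
Peg 2: [4]

After move 7 (1->2):
Peg 0: [5]
Peg 1: [3, 2]
Peg 2: [4, 1]

After move 8 (2->0):
Peg 0: [5, 1]
Peg 1: [3, 2]
Peg 2: [4]

After move 9 (1->2):
Peg 0: [5, 1]
Peg 1: [3]
Peg 2: [4, 2]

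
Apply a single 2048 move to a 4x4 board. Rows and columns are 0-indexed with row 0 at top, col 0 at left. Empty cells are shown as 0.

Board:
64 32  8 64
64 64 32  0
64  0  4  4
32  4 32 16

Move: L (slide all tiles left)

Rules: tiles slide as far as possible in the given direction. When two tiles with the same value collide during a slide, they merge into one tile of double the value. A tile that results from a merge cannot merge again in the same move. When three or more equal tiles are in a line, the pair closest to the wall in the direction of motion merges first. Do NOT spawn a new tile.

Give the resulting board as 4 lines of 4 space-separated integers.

Slide left:
row 0: [64, 32, 8, 64] -> [64, 32, 8, 64]
row 1: [64, 64, 32, 0] -> [128, 32, 0, 0]
row 2: [64, 0, 4, 4] -> [64, 8, 0, 0]
row 3: [32, 4, 32, 16] -> [32, 4, 32, 16]

Answer:  64  32   8  64
128  32   0   0
 64   8   0   0
 32   4  32  16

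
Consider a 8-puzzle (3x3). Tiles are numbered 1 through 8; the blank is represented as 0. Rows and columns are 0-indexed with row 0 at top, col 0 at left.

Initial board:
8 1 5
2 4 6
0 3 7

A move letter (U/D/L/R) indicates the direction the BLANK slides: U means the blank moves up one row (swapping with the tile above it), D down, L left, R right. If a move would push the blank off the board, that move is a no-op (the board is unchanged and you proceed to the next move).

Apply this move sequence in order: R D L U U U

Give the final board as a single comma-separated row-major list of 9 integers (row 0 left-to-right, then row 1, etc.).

After move 1 (R):
8 1 5
2 4 6
3 0 7

After move 2 (D):
8 1 5
2 4 6
3 0 7

After move 3 (L):
8 1 5
2 4 6
0 3 7

After move 4 (U):
8 1 5
0 4 6
2 3 7

After move 5 (U):
0 1 5
8 4 6
2 3 7

After move 6 (U):
0 1 5
8 4 6
2 3 7

Answer: 0, 1, 5, 8, 4, 6, 2, 3, 7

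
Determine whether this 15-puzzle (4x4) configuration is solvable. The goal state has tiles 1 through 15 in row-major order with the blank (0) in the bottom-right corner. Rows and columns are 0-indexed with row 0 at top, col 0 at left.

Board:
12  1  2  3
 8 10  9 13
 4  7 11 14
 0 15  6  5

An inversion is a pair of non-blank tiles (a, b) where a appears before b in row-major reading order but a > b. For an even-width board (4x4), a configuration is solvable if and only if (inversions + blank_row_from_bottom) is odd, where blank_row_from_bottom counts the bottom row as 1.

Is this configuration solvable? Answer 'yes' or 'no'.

Inversions: 38
Blank is in row 3 (0-indexed from top), which is row 1 counting from the bottom (bottom = 1).
38 + 1 = 39, which is odd, so the puzzle is solvable.

Answer: yes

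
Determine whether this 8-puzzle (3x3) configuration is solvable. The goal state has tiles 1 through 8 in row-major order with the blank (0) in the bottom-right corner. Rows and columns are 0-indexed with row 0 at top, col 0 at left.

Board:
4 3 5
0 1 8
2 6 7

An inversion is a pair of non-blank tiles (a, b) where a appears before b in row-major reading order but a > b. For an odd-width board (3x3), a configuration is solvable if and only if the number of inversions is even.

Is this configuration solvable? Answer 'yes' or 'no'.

Inversions (pairs i<j in row-major order where tile[i] > tile[j] > 0): 10
10 is even, so the puzzle is solvable.

Answer: yes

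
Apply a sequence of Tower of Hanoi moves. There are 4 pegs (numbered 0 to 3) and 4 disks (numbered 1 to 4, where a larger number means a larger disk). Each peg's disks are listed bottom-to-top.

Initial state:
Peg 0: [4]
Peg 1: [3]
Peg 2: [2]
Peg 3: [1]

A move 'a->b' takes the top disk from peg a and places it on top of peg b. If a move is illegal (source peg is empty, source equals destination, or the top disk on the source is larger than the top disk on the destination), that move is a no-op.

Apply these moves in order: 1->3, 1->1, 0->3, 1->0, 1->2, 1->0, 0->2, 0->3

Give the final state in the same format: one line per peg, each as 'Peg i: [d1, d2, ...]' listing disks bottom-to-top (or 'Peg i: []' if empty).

After move 1 (1->3):
Peg 0: [4]
Peg 1: [3]
Peg 2: [2]
Peg 3: [1]

After move 2 (1->1):
Peg 0: [4]
Peg 1: [3]
Peg 2: [2]
Peg 3: [1]

After move 3 (0->3):
Peg 0: [4]
Peg 1: [3]
Peg 2: [2]
Peg 3: [1]

After move 4 (1->0):
Peg 0: [4, 3]
Peg 1: []
Peg 2: [2]
Peg 3: [1]

After move 5 (1->2):
Peg 0: [4, 3]
Peg 1: []
Peg 2: [2]
Peg 3: [1]

After move 6 (1->0):
Peg 0: [4, 3]
Peg 1: []
Peg 2: [2]
Peg 3: [1]

After move 7 (0->2):
Peg 0: [4, 3]
Peg 1: []
Peg 2: [2]
Peg 3: [1]

After move 8 (0->3):
Peg 0: [4, 3]
Peg 1: []
Peg 2: [2]
Peg 3: [1]

Answer: Peg 0: [4, 3]
Peg 1: []
Peg 2: [2]
Peg 3: [1]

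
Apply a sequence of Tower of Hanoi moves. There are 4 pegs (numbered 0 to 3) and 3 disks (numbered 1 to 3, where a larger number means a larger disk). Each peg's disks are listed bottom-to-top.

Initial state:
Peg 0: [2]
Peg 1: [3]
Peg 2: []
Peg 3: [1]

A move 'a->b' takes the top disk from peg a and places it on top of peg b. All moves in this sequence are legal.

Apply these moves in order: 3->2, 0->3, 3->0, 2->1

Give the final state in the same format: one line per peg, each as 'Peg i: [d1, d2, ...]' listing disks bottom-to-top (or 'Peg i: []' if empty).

After move 1 (3->2):
Peg 0: [2]
Peg 1: [3]
Peg 2: [1]
Peg 3: []

After move 2 (0->3):
Peg 0: []
Peg 1: [3]
Peg 2: [1]
Peg 3: [2]

After move 3 (3->0):
Peg 0: [2]
Peg 1: [3]
Peg 2: [1]
Peg 3: []

After move 4 (2->1):
Peg 0: [2]
Peg 1: [3, 1]
Peg 2: []
Peg 3: []

Answer: Peg 0: [2]
Peg 1: [3, 1]
Peg 2: []
Peg 3: []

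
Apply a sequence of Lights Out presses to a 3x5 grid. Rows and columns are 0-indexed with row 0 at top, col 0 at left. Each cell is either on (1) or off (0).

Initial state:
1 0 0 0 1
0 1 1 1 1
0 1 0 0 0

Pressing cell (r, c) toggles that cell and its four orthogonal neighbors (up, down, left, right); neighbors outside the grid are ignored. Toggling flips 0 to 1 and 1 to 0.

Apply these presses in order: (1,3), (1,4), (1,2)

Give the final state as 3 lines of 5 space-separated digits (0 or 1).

After press 1 at (1,3):
1 0 0 1 1
0 1 0 0 0
0 1 0 1 0

After press 2 at (1,4):
1 0 0 1 0
0 1 0 1 1
0 1 0 1 1

After press 3 at (1,2):
1 0 1 1 0
0 0 1 0 1
0 1 1 1 1

Answer: 1 0 1 1 0
0 0 1 0 1
0 1 1 1 1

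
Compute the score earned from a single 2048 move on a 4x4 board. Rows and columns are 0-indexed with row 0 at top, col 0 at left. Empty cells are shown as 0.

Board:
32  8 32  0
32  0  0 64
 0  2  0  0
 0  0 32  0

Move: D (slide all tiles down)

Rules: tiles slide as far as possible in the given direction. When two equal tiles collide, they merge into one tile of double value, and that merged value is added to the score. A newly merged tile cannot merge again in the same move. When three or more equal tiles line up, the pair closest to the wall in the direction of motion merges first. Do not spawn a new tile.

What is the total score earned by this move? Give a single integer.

Slide down:
col 0: [32, 32, 0, 0] -> [0, 0, 0, 64]  score +64 (running 64)
col 1: [8, 0, 2, 0] -> [0, 0, 8, 2]  score +0 (running 64)
col 2: [32, 0, 0, 32] -> [0, 0, 0, 64]  score +64 (running 128)
col 3: [0, 64, 0, 0] -> [0, 0, 0, 64]  score +0 (running 128)
Board after move:
 0  0  0  0
 0  0  0  0
 0  8  0  0
64  2 64 64

Answer: 128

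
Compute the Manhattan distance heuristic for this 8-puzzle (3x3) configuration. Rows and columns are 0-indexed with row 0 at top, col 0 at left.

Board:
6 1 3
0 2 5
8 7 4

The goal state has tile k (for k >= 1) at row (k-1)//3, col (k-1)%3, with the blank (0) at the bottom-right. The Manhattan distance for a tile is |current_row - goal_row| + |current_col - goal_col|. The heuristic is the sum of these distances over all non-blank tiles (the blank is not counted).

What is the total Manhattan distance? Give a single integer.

Answer: 11

Derivation:
Tile 6: at (0,0), goal (1,2), distance |0-1|+|0-2| = 3
Tile 1: at (0,1), goal (0,0), distance |0-0|+|1-0| = 1
Tile 3: at (0,2), goal (0,2), distance |0-0|+|2-2| = 0
Tile 2: at (1,1), goal (0,1), distance |1-0|+|1-1| = 1
Tile 5: at (1,2), goal (1,1), distance |1-1|+|2-1| = 1
Tile 8: at (2,0), goal (2,1), distance |2-2|+|0-1| = 1
Tile 7: at (2,1), goal (2,0), distance |2-2|+|1-0| = 1
Tile 4: at (2,2), goal (1,0), distance |2-1|+|2-0| = 3
Sum: 3 + 1 + 0 + 1 + 1 + 1 + 1 + 3 = 11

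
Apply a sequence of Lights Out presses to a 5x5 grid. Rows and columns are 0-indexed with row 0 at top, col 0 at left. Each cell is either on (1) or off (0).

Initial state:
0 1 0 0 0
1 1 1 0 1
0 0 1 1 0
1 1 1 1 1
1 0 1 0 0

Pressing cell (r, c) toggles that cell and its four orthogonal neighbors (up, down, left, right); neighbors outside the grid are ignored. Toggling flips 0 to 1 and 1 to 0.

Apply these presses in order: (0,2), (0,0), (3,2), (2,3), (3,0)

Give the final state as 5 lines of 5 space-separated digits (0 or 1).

Answer: 1 1 1 1 0
0 1 0 1 1
1 0 1 0 1
0 1 0 1 1
0 0 0 0 0

Derivation:
After press 1 at (0,2):
0 0 1 1 0
1 1 0 0 1
0 0 1 1 0
1 1 1 1 1
1 0 1 0 0

After press 2 at (0,0):
1 1 1 1 0
0 1 0 0 1
0 0 1 1 0
1 1 1 1 1
1 0 1 0 0

After press 3 at (3,2):
1 1 1 1 0
0 1 0 0 1
0 0 0 1 0
1 0 0 0 1
1 0 0 0 0

After press 4 at (2,3):
1 1 1 1 0
0 1 0 1 1
0 0 1 0 1
1 0 0 1 1
1 0 0 0 0

After press 5 at (3,0):
1 1 1 1 0
0 1 0 1 1
1 0 1 0 1
0 1 0 1 1
0 0 0 0 0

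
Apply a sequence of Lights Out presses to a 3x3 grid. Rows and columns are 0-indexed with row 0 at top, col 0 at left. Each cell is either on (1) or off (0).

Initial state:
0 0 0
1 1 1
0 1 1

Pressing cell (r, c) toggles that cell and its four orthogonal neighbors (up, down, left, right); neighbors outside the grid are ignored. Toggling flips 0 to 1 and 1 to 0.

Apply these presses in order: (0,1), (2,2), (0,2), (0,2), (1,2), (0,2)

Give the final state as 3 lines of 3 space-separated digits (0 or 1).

After press 1 at (0,1):
1 1 1
1 0 1
0 1 1

After press 2 at (2,2):
1 1 1
1 0 0
0 0 0

After press 3 at (0,2):
1 0 0
1 0 1
0 0 0

After press 4 at (0,2):
1 1 1
1 0 0
0 0 0

After press 5 at (1,2):
1 1 0
1 1 1
0 0 1

After press 6 at (0,2):
1 0 1
1 1 0
0 0 1

Answer: 1 0 1
1 1 0
0 0 1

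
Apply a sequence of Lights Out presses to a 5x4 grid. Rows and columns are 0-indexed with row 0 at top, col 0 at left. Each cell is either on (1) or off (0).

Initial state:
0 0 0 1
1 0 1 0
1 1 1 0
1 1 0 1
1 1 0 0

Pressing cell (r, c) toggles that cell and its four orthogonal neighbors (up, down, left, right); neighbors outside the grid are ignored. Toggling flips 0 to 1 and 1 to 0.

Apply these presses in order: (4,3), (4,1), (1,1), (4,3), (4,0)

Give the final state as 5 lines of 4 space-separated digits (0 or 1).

After press 1 at (4,3):
0 0 0 1
1 0 1 0
1 1 1 0
1 1 0 0
1 1 1 1

After press 2 at (4,1):
0 0 0 1
1 0 1 0
1 1 1 0
1 0 0 0
0 0 0 1

After press 3 at (1,1):
0 1 0 1
0 1 0 0
1 0 1 0
1 0 0 0
0 0 0 1

After press 4 at (4,3):
0 1 0 1
0 1 0 0
1 0 1 0
1 0 0 1
0 0 1 0

After press 5 at (4,0):
0 1 0 1
0 1 0 0
1 0 1 0
0 0 0 1
1 1 1 0

Answer: 0 1 0 1
0 1 0 0
1 0 1 0
0 0 0 1
1 1 1 0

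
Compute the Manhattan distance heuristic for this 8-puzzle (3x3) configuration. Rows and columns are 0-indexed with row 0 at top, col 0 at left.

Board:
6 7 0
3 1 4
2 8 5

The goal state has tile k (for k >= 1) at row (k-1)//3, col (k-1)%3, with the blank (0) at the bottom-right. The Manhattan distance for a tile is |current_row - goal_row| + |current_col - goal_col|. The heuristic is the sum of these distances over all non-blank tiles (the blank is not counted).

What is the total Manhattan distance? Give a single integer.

Answer: 18

Derivation:
Tile 6: (0,0)->(1,2) = 3
Tile 7: (0,1)->(2,0) = 3
Tile 3: (1,0)->(0,2) = 3
Tile 1: (1,1)->(0,0) = 2
Tile 4: (1,2)->(1,0) = 2
Tile 2: (2,0)->(0,1) = 3
Tile 8: (2,1)->(2,1) = 0
Tile 5: (2,2)->(1,1) = 2
Sum: 3 + 3 + 3 + 2 + 2 + 3 + 0 + 2 = 18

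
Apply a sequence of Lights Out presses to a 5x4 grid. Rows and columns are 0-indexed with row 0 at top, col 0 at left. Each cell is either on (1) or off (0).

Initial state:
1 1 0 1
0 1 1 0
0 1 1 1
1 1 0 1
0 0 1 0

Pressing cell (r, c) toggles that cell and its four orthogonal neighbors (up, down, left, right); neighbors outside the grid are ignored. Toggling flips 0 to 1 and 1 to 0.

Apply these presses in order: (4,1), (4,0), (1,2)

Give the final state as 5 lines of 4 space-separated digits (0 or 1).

Answer: 1 1 1 1
0 0 0 1
0 1 0 1
0 0 0 1
0 0 0 0

Derivation:
After press 1 at (4,1):
1 1 0 1
0 1 1 0
0 1 1 1
1 0 0 1
1 1 0 0

After press 2 at (4,0):
1 1 0 1
0 1 1 0
0 1 1 1
0 0 0 1
0 0 0 0

After press 3 at (1,2):
1 1 1 1
0 0 0 1
0 1 0 1
0 0 0 1
0 0 0 0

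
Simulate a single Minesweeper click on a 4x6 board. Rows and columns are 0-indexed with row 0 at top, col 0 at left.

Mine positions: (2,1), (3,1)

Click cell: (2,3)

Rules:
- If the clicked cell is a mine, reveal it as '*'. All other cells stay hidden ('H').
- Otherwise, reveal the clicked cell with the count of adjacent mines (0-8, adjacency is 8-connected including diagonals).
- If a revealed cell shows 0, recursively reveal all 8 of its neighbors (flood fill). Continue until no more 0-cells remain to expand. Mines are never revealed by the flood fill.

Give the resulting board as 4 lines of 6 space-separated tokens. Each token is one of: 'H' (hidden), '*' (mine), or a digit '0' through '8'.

0 0 0 0 0 0
1 1 1 0 0 0
H H 2 0 0 0
H H 2 0 0 0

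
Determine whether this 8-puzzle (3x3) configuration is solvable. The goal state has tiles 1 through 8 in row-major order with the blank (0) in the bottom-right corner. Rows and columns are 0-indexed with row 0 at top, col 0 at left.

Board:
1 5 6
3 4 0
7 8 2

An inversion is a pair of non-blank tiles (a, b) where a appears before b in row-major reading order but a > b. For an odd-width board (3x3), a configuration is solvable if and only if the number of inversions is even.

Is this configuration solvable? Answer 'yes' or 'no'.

Inversions (pairs i<j in row-major order where tile[i] > tile[j] > 0): 10
10 is even, so the puzzle is solvable.

Answer: yes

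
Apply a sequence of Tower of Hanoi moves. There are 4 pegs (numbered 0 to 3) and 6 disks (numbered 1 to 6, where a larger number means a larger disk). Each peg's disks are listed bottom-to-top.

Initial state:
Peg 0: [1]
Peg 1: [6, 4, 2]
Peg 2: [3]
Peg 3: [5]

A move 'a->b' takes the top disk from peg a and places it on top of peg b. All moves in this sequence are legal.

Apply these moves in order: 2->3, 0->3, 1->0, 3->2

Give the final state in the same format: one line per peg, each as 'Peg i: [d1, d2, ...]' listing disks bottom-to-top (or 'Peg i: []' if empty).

Answer: Peg 0: [2]
Peg 1: [6, 4]
Peg 2: [1]
Peg 3: [5, 3]

Derivation:
After move 1 (2->3):
Peg 0: [1]
Peg 1: [6, 4, 2]
Peg 2: []
Peg 3: [5, 3]

After move 2 (0->3):
Peg 0: []
Peg 1: [6, 4, 2]
Peg 2: []
Peg 3: [5, 3, 1]

After move 3 (1->0):
Peg 0: [2]
Peg 1: [6, 4]
Peg 2: []
Peg 3: [5, 3, 1]

After move 4 (3->2):
Peg 0: [2]
Peg 1: [6, 4]
Peg 2: [1]
Peg 3: [5, 3]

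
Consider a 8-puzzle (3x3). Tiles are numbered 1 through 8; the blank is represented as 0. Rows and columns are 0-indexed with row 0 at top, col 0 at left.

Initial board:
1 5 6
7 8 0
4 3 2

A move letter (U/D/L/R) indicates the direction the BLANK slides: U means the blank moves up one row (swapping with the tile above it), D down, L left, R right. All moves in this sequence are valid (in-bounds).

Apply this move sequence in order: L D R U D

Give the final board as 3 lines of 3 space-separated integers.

Answer: 1 5 6
7 3 8
4 2 0

Derivation:
After move 1 (L):
1 5 6
7 0 8
4 3 2

After move 2 (D):
1 5 6
7 3 8
4 0 2

After move 3 (R):
1 5 6
7 3 8
4 2 0

After move 4 (U):
1 5 6
7 3 0
4 2 8

After move 5 (D):
1 5 6
7 3 8
4 2 0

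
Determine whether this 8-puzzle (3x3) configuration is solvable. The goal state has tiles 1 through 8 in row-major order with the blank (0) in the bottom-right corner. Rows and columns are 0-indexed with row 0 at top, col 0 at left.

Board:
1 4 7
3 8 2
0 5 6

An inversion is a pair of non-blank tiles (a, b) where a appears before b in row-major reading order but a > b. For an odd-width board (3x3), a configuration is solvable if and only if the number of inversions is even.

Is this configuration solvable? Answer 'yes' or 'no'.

Answer: yes

Derivation:
Inversions (pairs i<j in row-major order where tile[i] > tile[j] > 0): 10
10 is even, so the puzzle is solvable.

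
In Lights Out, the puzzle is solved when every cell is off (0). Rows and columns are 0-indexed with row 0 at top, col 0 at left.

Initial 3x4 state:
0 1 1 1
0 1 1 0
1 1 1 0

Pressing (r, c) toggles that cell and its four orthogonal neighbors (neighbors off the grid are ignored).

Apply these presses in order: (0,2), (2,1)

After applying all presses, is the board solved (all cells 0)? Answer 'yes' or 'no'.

After press 1 at (0,2):
0 0 0 0
0 1 0 0
1 1 1 0

After press 2 at (2,1):
0 0 0 0
0 0 0 0
0 0 0 0

Lights still on: 0

Answer: yes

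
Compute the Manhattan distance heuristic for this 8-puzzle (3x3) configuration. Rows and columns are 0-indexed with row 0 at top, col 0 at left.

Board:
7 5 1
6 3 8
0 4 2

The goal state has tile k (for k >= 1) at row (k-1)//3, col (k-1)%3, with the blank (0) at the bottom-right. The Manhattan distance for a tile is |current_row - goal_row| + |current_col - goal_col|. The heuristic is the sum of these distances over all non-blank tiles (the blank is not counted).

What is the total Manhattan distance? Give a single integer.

Answer: 16

Derivation:
Tile 7: at (0,0), goal (2,0), distance |0-2|+|0-0| = 2
Tile 5: at (0,1), goal (1,1), distance |0-1|+|1-1| = 1
Tile 1: at (0,2), goal (0,0), distance |0-0|+|2-0| = 2
Tile 6: at (1,0), goal (1,2), distance |1-1|+|0-2| = 2
Tile 3: at (1,1), goal (0,2), distance |1-0|+|1-2| = 2
Tile 8: at (1,2), goal (2,1), distance |1-2|+|2-1| = 2
Tile 4: at (2,1), goal (1,0), distance |2-1|+|1-0| = 2
Tile 2: at (2,2), goal (0,1), distance |2-0|+|2-1| = 3
Sum: 2 + 1 + 2 + 2 + 2 + 2 + 2 + 3 = 16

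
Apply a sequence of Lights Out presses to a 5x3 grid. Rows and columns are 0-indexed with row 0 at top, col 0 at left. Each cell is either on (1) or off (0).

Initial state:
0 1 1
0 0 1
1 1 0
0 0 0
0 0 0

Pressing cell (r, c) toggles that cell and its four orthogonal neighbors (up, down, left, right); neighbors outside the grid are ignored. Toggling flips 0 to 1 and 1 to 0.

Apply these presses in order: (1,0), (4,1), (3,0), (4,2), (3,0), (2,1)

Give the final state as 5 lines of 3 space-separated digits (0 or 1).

After press 1 at (1,0):
1 1 1
1 1 1
0 1 0
0 0 0
0 0 0

After press 2 at (4,1):
1 1 1
1 1 1
0 1 0
0 1 0
1 1 1

After press 3 at (3,0):
1 1 1
1 1 1
1 1 0
1 0 0
0 1 1

After press 4 at (4,2):
1 1 1
1 1 1
1 1 0
1 0 1
0 0 0

After press 5 at (3,0):
1 1 1
1 1 1
0 1 0
0 1 1
1 0 0

After press 6 at (2,1):
1 1 1
1 0 1
1 0 1
0 0 1
1 0 0

Answer: 1 1 1
1 0 1
1 0 1
0 0 1
1 0 0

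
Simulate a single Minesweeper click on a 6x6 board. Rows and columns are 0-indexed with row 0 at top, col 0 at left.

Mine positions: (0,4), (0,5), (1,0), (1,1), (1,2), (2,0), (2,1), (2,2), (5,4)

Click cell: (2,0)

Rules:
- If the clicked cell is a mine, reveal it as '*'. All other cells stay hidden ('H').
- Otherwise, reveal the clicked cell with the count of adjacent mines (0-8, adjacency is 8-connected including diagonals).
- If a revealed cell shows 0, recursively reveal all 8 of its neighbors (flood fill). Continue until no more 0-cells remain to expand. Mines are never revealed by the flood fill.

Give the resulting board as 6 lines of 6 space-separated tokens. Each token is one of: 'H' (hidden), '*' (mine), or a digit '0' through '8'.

H H H H H H
H H H H H H
* H H H H H
H H H H H H
H H H H H H
H H H H H H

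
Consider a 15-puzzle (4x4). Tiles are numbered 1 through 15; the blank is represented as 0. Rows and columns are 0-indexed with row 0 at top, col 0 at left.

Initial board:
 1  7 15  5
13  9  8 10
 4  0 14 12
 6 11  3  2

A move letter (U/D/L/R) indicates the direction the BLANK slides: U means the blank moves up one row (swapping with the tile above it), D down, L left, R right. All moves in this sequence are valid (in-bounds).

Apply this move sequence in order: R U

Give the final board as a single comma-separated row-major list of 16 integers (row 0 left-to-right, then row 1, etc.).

After move 1 (R):
 1  7 15  5
13  9  8 10
 4 14  0 12
 6 11  3  2

After move 2 (U):
 1  7 15  5
13  9  0 10
 4 14  8 12
 6 11  3  2

Answer: 1, 7, 15, 5, 13, 9, 0, 10, 4, 14, 8, 12, 6, 11, 3, 2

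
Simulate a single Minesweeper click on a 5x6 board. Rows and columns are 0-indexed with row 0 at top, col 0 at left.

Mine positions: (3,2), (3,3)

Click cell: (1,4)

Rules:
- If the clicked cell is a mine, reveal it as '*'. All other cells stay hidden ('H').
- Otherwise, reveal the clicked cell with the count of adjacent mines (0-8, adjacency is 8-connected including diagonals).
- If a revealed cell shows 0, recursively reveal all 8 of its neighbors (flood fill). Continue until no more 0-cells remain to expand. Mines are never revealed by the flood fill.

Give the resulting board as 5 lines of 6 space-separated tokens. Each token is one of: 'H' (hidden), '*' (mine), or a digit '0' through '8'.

0 0 0 0 0 0
0 0 0 0 0 0
0 1 2 2 1 0
0 1 H H 1 0
0 1 H H 1 0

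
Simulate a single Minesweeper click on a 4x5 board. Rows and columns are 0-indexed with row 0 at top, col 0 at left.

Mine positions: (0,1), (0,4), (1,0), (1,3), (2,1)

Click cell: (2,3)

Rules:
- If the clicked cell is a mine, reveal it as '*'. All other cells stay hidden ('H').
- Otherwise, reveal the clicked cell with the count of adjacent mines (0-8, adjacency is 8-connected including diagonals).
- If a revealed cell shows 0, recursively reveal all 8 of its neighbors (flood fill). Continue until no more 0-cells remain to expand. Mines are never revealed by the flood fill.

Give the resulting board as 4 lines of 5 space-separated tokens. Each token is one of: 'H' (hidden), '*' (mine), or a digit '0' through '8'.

H H H H H
H H H H H
H H H 1 H
H H H H H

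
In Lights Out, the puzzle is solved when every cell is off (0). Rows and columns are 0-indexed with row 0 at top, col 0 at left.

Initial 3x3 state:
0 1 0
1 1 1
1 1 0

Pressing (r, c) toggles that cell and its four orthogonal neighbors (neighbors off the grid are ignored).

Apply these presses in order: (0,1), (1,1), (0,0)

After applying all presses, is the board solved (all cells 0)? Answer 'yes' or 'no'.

After press 1 at (0,1):
1 0 1
1 0 1
1 1 0

After press 2 at (1,1):
1 1 1
0 1 0
1 0 0

After press 3 at (0,0):
0 0 1
1 1 0
1 0 0

Lights still on: 4

Answer: no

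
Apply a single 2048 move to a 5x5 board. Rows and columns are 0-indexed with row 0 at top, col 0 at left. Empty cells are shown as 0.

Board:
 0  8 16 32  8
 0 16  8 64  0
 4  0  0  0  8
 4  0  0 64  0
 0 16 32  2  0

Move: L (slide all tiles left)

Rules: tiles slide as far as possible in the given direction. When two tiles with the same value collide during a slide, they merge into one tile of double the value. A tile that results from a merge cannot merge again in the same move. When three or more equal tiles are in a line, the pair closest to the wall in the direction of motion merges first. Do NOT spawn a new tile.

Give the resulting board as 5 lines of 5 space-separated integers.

Answer:  8 16 32  8  0
16  8 64  0  0
 4  8  0  0  0
 4 64  0  0  0
16 32  2  0  0

Derivation:
Slide left:
row 0: [0, 8, 16, 32, 8] -> [8, 16, 32, 8, 0]
row 1: [0, 16, 8, 64, 0] -> [16, 8, 64, 0, 0]
row 2: [4, 0, 0, 0, 8] -> [4, 8, 0, 0, 0]
row 3: [4, 0, 0, 64, 0] -> [4, 64, 0, 0, 0]
row 4: [0, 16, 32, 2, 0] -> [16, 32, 2, 0, 0]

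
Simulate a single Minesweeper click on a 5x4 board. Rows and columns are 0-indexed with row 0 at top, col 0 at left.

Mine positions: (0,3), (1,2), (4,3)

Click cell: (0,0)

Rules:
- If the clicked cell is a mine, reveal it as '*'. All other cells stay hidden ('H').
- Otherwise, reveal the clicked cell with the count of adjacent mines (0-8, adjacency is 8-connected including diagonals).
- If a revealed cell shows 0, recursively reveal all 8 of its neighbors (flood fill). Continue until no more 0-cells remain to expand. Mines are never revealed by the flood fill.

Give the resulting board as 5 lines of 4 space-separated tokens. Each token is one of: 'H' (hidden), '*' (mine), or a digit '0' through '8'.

0 1 H H
0 1 H H
0 1 1 H
0 0 1 H
0 0 1 H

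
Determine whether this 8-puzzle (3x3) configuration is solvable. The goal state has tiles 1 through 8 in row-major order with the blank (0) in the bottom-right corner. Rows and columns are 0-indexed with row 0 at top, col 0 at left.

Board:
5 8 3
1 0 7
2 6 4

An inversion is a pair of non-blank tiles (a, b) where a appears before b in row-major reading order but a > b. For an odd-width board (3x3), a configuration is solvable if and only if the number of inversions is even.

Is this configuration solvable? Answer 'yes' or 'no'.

Inversions (pairs i<j in row-major order where tile[i] > tile[j] > 0): 16
16 is even, so the puzzle is solvable.

Answer: yes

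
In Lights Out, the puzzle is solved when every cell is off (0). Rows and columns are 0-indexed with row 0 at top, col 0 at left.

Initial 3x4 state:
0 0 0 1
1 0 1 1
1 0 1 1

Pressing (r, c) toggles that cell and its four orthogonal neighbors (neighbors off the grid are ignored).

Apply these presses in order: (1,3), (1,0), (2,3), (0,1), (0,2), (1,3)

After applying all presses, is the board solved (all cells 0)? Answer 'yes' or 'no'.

Answer: yes

Derivation:
After press 1 at (1,3):
0 0 0 0
1 0 0 0
1 0 1 0

After press 2 at (1,0):
1 0 0 0
0 1 0 0
0 0 1 0

After press 3 at (2,3):
1 0 0 0
0 1 0 1
0 0 0 1

After press 4 at (0,1):
0 1 1 0
0 0 0 1
0 0 0 1

After press 5 at (0,2):
0 0 0 1
0 0 1 1
0 0 0 1

After press 6 at (1,3):
0 0 0 0
0 0 0 0
0 0 0 0

Lights still on: 0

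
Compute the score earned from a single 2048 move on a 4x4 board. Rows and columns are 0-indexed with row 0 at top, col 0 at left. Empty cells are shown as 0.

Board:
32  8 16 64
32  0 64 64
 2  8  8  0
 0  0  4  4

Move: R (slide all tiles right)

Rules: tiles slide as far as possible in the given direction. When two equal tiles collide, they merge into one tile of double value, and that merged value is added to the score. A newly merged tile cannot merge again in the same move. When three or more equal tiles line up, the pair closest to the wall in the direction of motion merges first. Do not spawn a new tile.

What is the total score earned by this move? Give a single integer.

Answer: 152

Derivation:
Slide right:
row 0: [32, 8, 16, 64] -> [32, 8, 16, 64]  score +0 (running 0)
row 1: [32, 0, 64, 64] -> [0, 0, 32, 128]  score +128 (running 128)
row 2: [2, 8, 8, 0] -> [0, 0, 2, 16]  score +16 (running 144)
row 3: [0, 0, 4, 4] -> [0, 0, 0, 8]  score +8 (running 152)
Board after move:
 32   8  16  64
  0   0  32 128
  0   0   2  16
  0   0   0   8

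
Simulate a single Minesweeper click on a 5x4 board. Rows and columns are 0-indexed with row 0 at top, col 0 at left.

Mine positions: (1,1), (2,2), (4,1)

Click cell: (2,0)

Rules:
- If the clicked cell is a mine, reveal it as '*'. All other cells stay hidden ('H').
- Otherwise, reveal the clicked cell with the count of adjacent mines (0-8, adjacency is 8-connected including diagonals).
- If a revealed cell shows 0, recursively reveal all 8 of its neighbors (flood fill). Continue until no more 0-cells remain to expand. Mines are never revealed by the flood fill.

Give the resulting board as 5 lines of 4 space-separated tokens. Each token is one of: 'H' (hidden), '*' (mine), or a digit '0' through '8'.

H H H H
H H H H
1 H H H
H H H H
H H H H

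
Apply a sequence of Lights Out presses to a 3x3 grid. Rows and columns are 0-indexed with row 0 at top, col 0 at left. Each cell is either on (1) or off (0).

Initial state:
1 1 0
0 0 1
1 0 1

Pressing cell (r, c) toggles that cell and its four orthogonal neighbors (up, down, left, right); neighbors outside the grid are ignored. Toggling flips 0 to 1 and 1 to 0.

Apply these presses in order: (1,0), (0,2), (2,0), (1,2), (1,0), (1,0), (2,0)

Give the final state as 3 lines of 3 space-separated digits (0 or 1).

Answer: 0 0 0
1 0 1
0 0 0

Derivation:
After press 1 at (1,0):
0 1 0
1 1 1
0 0 1

After press 2 at (0,2):
0 0 1
1 1 0
0 0 1

After press 3 at (2,0):
0 0 1
0 1 0
1 1 1

After press 4 at (1,2):
0 0 0
0 0 1
1 1 0

After press 5 at (1,0):
1 0 0
1 1 1
0 1 0

After press 6 at (1,0):
0 0 0
0 0 1
1 1 0

After press 7 at (2,0):
0 0 0
1 0 1
0 0 0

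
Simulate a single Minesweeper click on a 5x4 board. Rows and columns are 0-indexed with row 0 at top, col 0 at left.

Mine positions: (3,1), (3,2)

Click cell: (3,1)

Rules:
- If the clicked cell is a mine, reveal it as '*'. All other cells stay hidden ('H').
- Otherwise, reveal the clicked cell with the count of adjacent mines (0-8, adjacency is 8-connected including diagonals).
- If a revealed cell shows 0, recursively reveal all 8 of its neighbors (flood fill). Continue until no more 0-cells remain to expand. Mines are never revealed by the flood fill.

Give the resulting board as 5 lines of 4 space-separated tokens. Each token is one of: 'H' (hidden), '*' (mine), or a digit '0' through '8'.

H H H H
H H H H
H H H H
H * H H
H H H H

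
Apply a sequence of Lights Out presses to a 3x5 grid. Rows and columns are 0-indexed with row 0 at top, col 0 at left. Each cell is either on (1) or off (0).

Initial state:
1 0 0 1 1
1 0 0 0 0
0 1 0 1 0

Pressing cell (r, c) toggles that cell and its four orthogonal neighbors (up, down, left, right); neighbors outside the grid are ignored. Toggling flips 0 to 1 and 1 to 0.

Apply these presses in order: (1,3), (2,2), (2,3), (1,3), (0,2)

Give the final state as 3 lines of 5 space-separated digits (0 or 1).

Answer: 1 1 1 0 1
1 0 0 1 0
0 0 0 1 1

Derivation:
After press 1 at (1,3):
1 0 0 0 1
1 0 1 1 1
0 1 0 0 0

After press 2 at (2,2):
1 0 0 0 1
1 0 0 1 1
0 0 1 1 0

After press 3 at (2,3):
1 0 0 0 1
1 0 0 0 1
0 0 0 0 1

After press 4 at (1,3):
1 0 0 1 1
1 0 1 1 0
0 0 0 1 1

After press 5 at (0,2):
1 1 1 0 1
1 0 0 1 0
0 0 0 1 1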